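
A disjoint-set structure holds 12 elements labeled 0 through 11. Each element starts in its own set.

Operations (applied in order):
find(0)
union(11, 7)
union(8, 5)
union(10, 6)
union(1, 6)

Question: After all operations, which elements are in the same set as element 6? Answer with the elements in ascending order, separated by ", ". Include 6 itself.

Step 1: find(0) -> no change; set of 0 is {0}
Step 2: union(11, 7) -> merged; set of 11 now {7, 11}
Step 3: union(8, 5) -> merged; set of 8 now {5, 8}
Step 4: union(10, 6) -> merged; set of 10 now {6, 10}
Step 5: union(1, 6) -> merged; set of 1 now {1, 6, 10}
Component of 6: {1, 6, 10}

Answer: 1, 6, 10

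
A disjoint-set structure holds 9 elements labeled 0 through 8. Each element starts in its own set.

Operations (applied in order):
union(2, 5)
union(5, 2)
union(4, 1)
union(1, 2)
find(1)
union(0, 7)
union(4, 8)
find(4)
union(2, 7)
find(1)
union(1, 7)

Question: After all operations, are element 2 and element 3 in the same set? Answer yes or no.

Step 1: union(2, 5) -> merged; set of 2 now {2, 5}
Step 2: union(5, 2) -> already same set; set of 5 now {2, 5}
Step 3: union(4, 1) -> merged; set of 4 now {1, 4}
Step 4: union(1, 2) -> merged; set of 1 now {1, 2, 4, 5}
Step 5: find(1) -> no change; set of 1 is {1, 2, 4, 5}
Step 6: union(0, 7) -> merged; set of 0 now {0, 7}
Step 7: union(4, 8) -> merged; set of 4 now {1, 2, 4, 5, 8}
Step 8: find(4) -> no change; set of 4 is {1, 2, 4, 5, 8}
Step 9: union(2, 7) -> merged; set of 2 now {0, 1, 2, 4, 5, 7, 8}
Step 10: find(1) -> no change; set of 1 is {0, 1, 2, 4, 5, 7, 8}
Step 11: union(1, 7) -> already same set; set of 1 now {0, 1, 2, 4, 5, 7, 8}
Set of 2: {0, 1, 2, 4, 5, 7, 8}; 3 is not a member.

Answer: no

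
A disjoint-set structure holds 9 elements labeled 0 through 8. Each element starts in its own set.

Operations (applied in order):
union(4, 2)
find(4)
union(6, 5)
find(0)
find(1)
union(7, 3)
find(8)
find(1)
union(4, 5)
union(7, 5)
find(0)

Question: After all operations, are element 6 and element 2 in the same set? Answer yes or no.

Answer: yes

Derivation:
Step 1: union(4, 2) -> merged; set of 4 now {2, 4}
Step 2: find(4) -> no change; set of 4 is {2, 4}
Step 3: union(6, 5) -> merged; set of 6 now {5, 6}
Step 4: find(0) -> no change; set of 0 is {0}
Step 5: find(1) -> no change; set of 1 is {1}
Step 6: union(7, 3) -> merged; set of 7 now {3, 7}
Step 7: find(8) -> no change; set of 8 is {8}
Step 8: find(1) -> no change; set of 1 is {1}
Step 9: union(4, 5) -> merged; set of 4 now {2, 4, 5, 6}
Step 10: union(7, 5) -> merged; set of 7 now {2, 3, 4, 5, 6, 7}
Step 11: find(0) -> no change; set of 0 is {0}
Set of 6: {2, 3, 4, 5, 6, 7}; 2 is a member.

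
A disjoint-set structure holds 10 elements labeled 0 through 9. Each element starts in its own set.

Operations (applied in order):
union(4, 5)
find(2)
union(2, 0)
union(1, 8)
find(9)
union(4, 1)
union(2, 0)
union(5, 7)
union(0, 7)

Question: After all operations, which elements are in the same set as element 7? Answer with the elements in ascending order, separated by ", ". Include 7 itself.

Step 1: union(4, 5) -> merged; set of 4 now {4, 5}
Step 2: find(2) -> no change; set of 2 is {2}
Step 3: union(2, 0) -> merged; set of 2 now {0, 2}
Step 4: union(1, 8) -> merged; set of 1 now {1, 8}
Step 5: find(9) -> no change; set of 9 is {9}
Step 6: union(4, 1) -> merged; set of 4 now {1, 4, 5, 8}
Step 7: union(2, 0) -> already same set; set of 2 now {0, 2}
Step 8: union(5, 7) -> merged; set of 5 now {1, 4, 5, 7, 8}
Step 9: union(0, 7) -> merged; set of 0 now {0, 1, 2, 4, 5, 7, 8}
Component of 7: {0, 1, 2, 4, 5, 7, 8}

Answer: 0, 1, 2, 4, 5, 7, 8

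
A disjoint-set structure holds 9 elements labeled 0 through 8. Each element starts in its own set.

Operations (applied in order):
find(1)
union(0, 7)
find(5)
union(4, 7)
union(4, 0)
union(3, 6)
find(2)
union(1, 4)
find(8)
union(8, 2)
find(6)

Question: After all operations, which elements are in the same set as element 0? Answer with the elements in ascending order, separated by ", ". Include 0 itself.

Step 1: find(1) -> no change; set of 1 is {1}
Step 2: union(0, 7) -> merged; set of 0 now {0, 7}
Step 3: find(5) -> no change; set of 5 is {5}
Step 4: union(4, 7) -> merged; set of 4 now {0, 4, 7}
Step 5: union(4, 0) -> already same set; set of 4 now {0, 4, 7}
Step 6: union(3, 6) -> merged; set of 3 now {3, 6}
Step 7: find(2) -> no change; set of 2 is {2}
Step 8: union(1, 4) -> merged; set of 1 now {0, 1, 4, 7}
Step 9: find(8) -> no change; set of 8 is {8}
Step 10: union(8, 2) -> merged; set of 8 now {2, 8}
Step 11: find(6) -> no change; set of 6 is {3, 6}
Component of 0: {0, 1, 4, 7}

Answer: 0, 1, 4, 7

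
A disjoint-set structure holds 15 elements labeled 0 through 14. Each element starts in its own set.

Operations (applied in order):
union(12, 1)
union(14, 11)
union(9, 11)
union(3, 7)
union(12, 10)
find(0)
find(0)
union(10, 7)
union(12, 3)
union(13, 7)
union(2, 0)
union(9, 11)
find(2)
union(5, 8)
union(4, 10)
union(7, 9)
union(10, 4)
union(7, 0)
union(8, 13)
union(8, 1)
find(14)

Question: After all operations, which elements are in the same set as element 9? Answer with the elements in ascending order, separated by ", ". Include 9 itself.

Answer: 0, 1, 2, 3, 4, 5, 7, 8, 9, 10, 11, 12, 13, 14

Derivation:
Step 1: union(12, 1) -> merged; set of 12 now {1, 12}
Step 2: union(14, 11) -> merged; set of 14 now {11, 14}
Step 3: union(9, 11) -> merged; set of 9 now {9, 11, 14}
Step 4: union(3, 7) -> merged; set of 3 now {3, 7}
Step 5: union(12, 10) -> merged; set of 12 now {1, 10, 12}
Step 6: find(0) -> no change; set of 0 is {0}
Step 7: find(0) -> no change; set of 0 is {0}
Step 8: union(10, 7) -> merged; set of 10 now {1, 3, 7, 10, 12}
Step 9: union(12, 3) -> already same set; set of 12 now {1, 3, 7, 10, 12}
Step 10: union(13, 7) -> merged; set of 13 now {1, 3, 7, 10, 12, 13}
Step 11: union(2, 0) -> merged; set of 2 now {0, 2}
Step 12: union(9, 11) -> already same set; set of 9 now {9, 11, 14}
Step 13: find(2) -> no change; set of 2 is {0, 2}
Step 14: union(5, 8) -> merged; set of 5 now {5, 8}
Step 15: union(4, 10) -> merged; set of 4 now {1, 3, 4, 7, 10, 12, 13}
Step 16: union(7, 9) -> merged; set of 7 now {1, 3, 4, 7, 9, 10, 11, 12, 13, 14}
Step 17: union(10, 4) -> already same set; set of 10 now {1, 3, 4, 7, 9, 10, 11, 12, 13, 14}
Step 18: union(7, 0) -> merged; set of 7 now {0, 1, 2, 3, 4, 7, 9, 10, 11, 12, 13, 14}
Step 19: union(8, 13) -> merged; set of 8 now {0, 1, 2, 3, 4, 5, 7, 8, 9, 10, 11, 12, 13, 14}
Step 20: union(8, 1) -> already same set; set of 8 now {0, 1, 2, 3, 4, 5, 7, 8, 9, 10, 11, 12, 13, 14}
Step 21: find(14) -> no change; set of 14 is {0, 1, 2, 3, 4, 5, 7, 8, 9, 10, 11, 12, 13, 14}
Component of 9: {0, 1, 2, 3, 4, 5, 7, 8, 9, 10, 11, 12, 13, 14}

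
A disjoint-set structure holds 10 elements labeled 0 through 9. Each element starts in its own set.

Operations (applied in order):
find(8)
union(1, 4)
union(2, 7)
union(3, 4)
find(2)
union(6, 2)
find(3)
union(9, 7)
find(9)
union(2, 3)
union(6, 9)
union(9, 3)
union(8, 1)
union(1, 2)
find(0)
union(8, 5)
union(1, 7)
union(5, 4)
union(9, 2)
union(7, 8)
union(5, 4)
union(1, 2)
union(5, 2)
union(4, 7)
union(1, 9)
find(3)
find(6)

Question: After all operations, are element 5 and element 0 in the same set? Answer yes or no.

Answer: no

Derivation:
Step 1: find(8) -> no change; set of 8 is {8}
Step 2: union(1, 4) -> merged; set of 1 now {1, 4}
Step 3: union(2, 7) -> merged; set of 2 now {2, 7}
Step 4: union(3, 4) -> merged; set of 3 now {1, 3, 4}
Step 5: find(2) -> no change; set of 2 is {2, 7}
Step 6: union(6, 2) -> merged; set of 6 now {2, 6, 7}
Step 7: find(3) -> no change; set of 3 is {1, 3, 4}
Step 8: union(9, 7) -> merged; set of 9 now {2, 6, 7, 9}
Step 9: find(9) -> no change; set of 9 is {2, 6, 7, 9}
Step 10: union(2, 3) -> merged; set of 2 now {1, 2, 3, 4, 6, 7, 9}
Step 11: union(6, 9) -> already same set; set of 6 now {1, 2, 3, 4, 6, 7, 9}
Step 12: union(9, 3) -> already same set; set of 9 now {1, 2, 3, 4, 6, 7, 9}
Step 13: union(8, 1) -> merged; set of 8 now {1, 2, 3, 4, 6, 7, 8, 9}
Step 14: union(1, 2) -> already same set; set of 1 now {1, 2, 3, 4, 6, 7, 8, 9}
Step 15: find(0) -> no change; set of 0 is {0}
Step 16: union(8, 5) -> merged; set of 8 now {1, 2, 3, 4, 5, 6, 7, 8, 9}
Step 17: union(1, 7) -> already same set; set of 1 now {1, 2, 3, 4, 5, 6, 7, 8, 9}
Step 18: union(5, 4) -> already same set; set of 5 now {1, 2, 3, 4, 5, 6, 7, 8, 9}
Step 19: union(9, 2) -> already same set; set of 9 now {1, 2, 3, 4, 5, 6, 7, 8, 9}
Step 20: union(7, 8) -> already same set; set of 7 now {1, 2, 3, 4, 5, 6, 7, 8, 9}
Step 21: union(5, 4) -> already same set; set of 5 now {1, 2, 3, 4, 5, 6, 7, 8, 9}
Step 22: union(1, 2) -> already same set; set of 1 now {1, 2, 3, 4, 5, 6, 7, 8, 9}
Step 23: union(5, 2) -> already same set; set of 5 now {1, 2, 3, 4, 5, 6, 7, 8, 9}
Step 24: union(4, 7) -> already same set; set of 4 now {1, 2, 3, 4, 5, 6, 7, 8, 9}
Step 25: union(1, 9) -> already same set; set of 1 now {1, 2, 3, 4, 5, 6, 7, 8, 9}
Step 26: find(3) -> no change; set of 3 is {1, 2, 3, 4, 5, 6, 7, 8, 9}
Step 27: find(6) -> no change; set of 6 is {1, 2, 3, 4, 5, 6, 7, 8, 9}
Set of 5: {1, 2, 3, 4, 5, 6, 7, 8, 9}; 0 is not a member.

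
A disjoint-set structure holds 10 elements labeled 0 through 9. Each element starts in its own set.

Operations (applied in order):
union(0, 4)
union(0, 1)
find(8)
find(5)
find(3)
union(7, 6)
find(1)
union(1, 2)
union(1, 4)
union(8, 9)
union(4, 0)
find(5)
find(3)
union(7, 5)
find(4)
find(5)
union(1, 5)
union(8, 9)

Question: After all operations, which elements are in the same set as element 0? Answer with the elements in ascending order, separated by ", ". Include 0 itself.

Answer: 0, 1, 2, 4, 5, 6, 7

Derivation:
Step 1: union(0, 4) -> merged; set of 0 now {0, 4}
Step 2: union(0, 1) -> merged; set of 0 now {0, 1, 4}
Step 3: find(8) -> no change; set of 8 is {8}
Step 4: find(5) -> no change; set of 5 is {5}
Step 5: find(3) -> no change; set of 3 is {3}
Step 6: union(7, 6) -> merged; set of 7 now {6, 7}
Step 7: find(1) -> no change; set of 1 is {0, 1, 4}
Step 8: union(1, 2) -> merged; set of 1 now {0, 1, 2, 4}
Step 9: union(1, 4) -> already same set; set of 1 now {0, 1, 2, 4}
Step 10: union(8, 9) -> merged; set of 8 now {8, 9}
Step 11: union(4, 0) -> already same set; set of 4 now {0, 1, 2, 4}
Step 12: find(5) -> no change; set of 5 is {5}
Step 13: find(3) -> no change; set of 3 is {3}
Step 14: union(7, 5) -> merged; set of 7 now {5, 6, 7}
Step 15: find(4) -> no change; set of 4 is {0, 1, 2, 4}
Step 16: find(5) -> no change; set of 5 is {5, 6, 7}
Step 17: union(1, 5) -> merged; set of 1 now {0, 1, 2, 4, 5, 6, 7}
Step 18: union(8, 9) -> already same set; set of 8 now {8, 9}
Component of 0: {0, 1, 2, 4, 5, 6, 7}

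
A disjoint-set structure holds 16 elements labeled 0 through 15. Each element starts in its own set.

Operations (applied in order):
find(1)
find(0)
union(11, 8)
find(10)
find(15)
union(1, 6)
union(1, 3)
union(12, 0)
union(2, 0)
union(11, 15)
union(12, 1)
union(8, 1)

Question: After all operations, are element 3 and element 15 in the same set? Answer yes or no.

Answer: yes

Derivation:
Step 1: find(1) -> no change; set of 1 is {1}
Step 2: find(0) -> no change; set of 0 is {0}
Step 3: union(11, 8) -> merged; set of 11 now {8, 11}
Step 4: find(10) -> no change; set of 10 is {10}
Step 5: find(15) -> no change; set of 15 is {15}
Step 6: union(1, 6) -> merged; set of 1 now {1, 6}
Step 7: union(1, 3) -> merged; set of 1 now {1, 3, 6}
Step 8: union(12, 0) -> merged; set of 12 now {0, 12}
Step 9: union(2, 0) -> merged; set of 2 now {0, 2, 12}
Step 10: union(11, 15) -> merged; set of 11 now {8, 11, 15}
Step 11: union(12, 1) -> merged; set of 12 now {0, 1, 2, 3, 6, 12}
Step 12: union(8, 1) -> merged; set of 8 now {0, 1, 2, 3, 6, 8, 11, 12, 15}
Set of 3: {0, 1, 2, 3, 6, 8, 11, 12, 15}; 15 is a member.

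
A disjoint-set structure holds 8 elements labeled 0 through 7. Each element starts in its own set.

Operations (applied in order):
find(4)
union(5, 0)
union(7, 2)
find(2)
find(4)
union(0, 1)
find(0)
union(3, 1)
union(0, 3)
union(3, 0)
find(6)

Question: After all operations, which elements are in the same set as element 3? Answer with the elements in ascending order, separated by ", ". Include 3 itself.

Answer: 0, 1, 3, 5

Derivation:
Step 1: find(4) -> no change; set of 4 is {4}
Step 2: union(5, 0) -> merged; set of 5 now {0, 5}
Step 3: union(7, 2) -> merged; set of 7 now {2, 7}
Step 4: find(2) -> no change; set of 2 is {2, 7}
Step 5: find(4) -> no change; set of 4 is {4}
Step 6: union(0, 1) -> merged; set of 0 now {0, 1, 5}
Step 7: find(0) -> no change; set of 0 is {0, 1, 5}
Step 8: union(3, 1) -> merged; set of 3 now {0, 1, 3, 5}
Step 9: union(0, 3) -> already same set; set of 0 now {0, 1, 3, 5}
Step 10: union(3, 0) -> already same set; set of 3 now {0, 1, 3, 5}
Step 11: find(6) -> no change; set of 6 is {6}
Component of 3: {0, 1, 3, 5}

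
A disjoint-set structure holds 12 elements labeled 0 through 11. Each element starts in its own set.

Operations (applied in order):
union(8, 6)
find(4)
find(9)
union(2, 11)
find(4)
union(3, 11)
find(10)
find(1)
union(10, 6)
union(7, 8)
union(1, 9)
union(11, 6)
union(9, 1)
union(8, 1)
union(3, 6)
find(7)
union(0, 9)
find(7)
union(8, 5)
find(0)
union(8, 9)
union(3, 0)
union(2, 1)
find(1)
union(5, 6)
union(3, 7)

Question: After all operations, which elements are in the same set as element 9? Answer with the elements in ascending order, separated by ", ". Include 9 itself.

Step 1: union(8, 6) -> merged; set of 8 now {6, 8}
Step 2: find(4) -> no change; set of 4 is {4}
Step 3: find(9) -> no change; set of 9 is {9}
Step 4: union(2, 11) -> merged; set of 2 now {2, 11}
Step 5: find(4) -> no change; set of 4 is {4}
Step 6: union(3, 11) -> merged; set of 3 now {2, 3, 11}
Step 7: find(10) -> no change; set of 10 is {10}
Step 8: find(1) -> no change; set of 1 is {1}
Step 9: union(10, 6) -> merged; set of 10 now {6, 8, 10}
Step 10: union(7, 8) -> merged; set of 7 now {6, 7, 8, 10}
Step 11: union(1, 9) -> merged; set of 1 now {1, 9}
Step 12: union(11, 6) -> merged; set of 11 now {2, 3, 6, 7, 8, 10, 11}
Step 13: union(9, 1) -> already same set; set of 9 now {1, 9}
Step 14: union(8, 1) -> merged; set of 8 now {1, 2, 3, 6, 7, 8, 9, 10, 11}
Step 15: union(3, 6) -> already same set; set of 3 now {1, 2, 3, 6, 7, 8, 9, 10, 11}
Step 16: find(7) -> no change; set of 7 is {1, 2, 3, 6, 7, 8, 9, 10, 11}
Step 17: union(0, 9) -> merged; set of 0 now {0, 1, 2, 3, 6, 7, 8, 9, 10, 11}
Step 18: find(7) -> no change; set of 7 is {0, 1, 2, 3, 6, 7, 8, 9, 10, 11}
Step 19: union(8, 5) -> merged; set of 8 now {0, 1, 2, 3, 5, 6, 7, 8, 9, 10, 11}
Step 20: find(0) -> no change; set of 0 is {0, 1, 2, 3, 5, 6, 7, 8, 9, 10, 11}
Step 21: union(8, 9) -> already same set; set of 8 now {0, 1, 2, 3, 5, 6, 7, 8, 9, 10, 11}
Step 22: union(3, 0) -> already same set; set of 3 now {0, 1, 2, 3, 5, 6, 7, 8, 9, 10, 11}
Step 23: union(2, 1) -> already same set; set of 2 now {0, 1, 2, 3, 5, 6, 7, 8, 9, 10, 11}
Step 24: find(1) -> no change; set of 1 is {0, 1, 2, 3, 5, 6, 7, 8, 9, 10, 11}
Step 25: union(5, 6) -> already same set; set of 5 now {0, 1, 2, 3, 5, 6, 7, 8, 9, 10, 11}
Step 26: union(3, 7) -> already same set; set of 3 now {0, 1, 2, 3, 5, 6, 7, 8, 9, 10, 11}
Component of 9: {0, 1, 2, 3, 5, 6, 7, 8, 9, 10, 11}

Answer: 0, 1, 2, 3, 5, 6, 7, 8, 9, 10, 11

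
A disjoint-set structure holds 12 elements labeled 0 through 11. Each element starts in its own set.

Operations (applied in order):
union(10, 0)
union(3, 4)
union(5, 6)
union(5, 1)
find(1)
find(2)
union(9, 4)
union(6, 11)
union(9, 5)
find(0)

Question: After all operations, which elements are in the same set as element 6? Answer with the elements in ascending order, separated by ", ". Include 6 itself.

Step 1: union(10, 0) -> merged; set of 10 now {0, 10}
Step 2: union(3, 4) -> merged; set of 3 now {3, 4}
Step 3: union(5, 6) -> merged; set of 5 now {5, 6}
Step 4: union(5, 1) -> merged; set of 5 now {1, 5, 6}
Step 5: find(1) -> no change; set of 1 is {1, 5, 6}
Step 6: find(2) -> no change; set of 2 is {2}
Step 7: union(9, 4) -> merged; set of 9 now {3, 4, 9}
Step 8: union(6, 11) -> merged; set of 6 now {1, 5, 6, 11}
Step 9: union(9, 5) -> merged; set of 9 now {1, 3, 4, 5, 6, 9, 11}
Step 10: find(0) -> no change; set of 0 is {0, 10}
Component of 6: {1, 3, 4, 5, 6, 9, 11}

Answer: 1, 3, 4, 5, 6, 9, 11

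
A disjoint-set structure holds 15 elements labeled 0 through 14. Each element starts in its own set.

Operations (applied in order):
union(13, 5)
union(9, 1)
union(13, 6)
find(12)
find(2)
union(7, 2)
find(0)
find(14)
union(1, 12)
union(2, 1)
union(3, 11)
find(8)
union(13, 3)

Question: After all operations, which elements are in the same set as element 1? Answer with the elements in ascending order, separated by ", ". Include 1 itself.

Step 1: union(13, 5) -> merged; set of 13 now {5, 13}
Step 2: union(9, 1) -> merged; set of 9 now {1, 9}
Step 3: union(13, 6) -> merged; set of 13 now {5, 6, 13}
Step 4: find(12) -> no change; set of 12 is {12}
Step 5: find(2) -> no change; set of 2 is {2}
Step 6: union(7, 2) -> merged; set of 7 now {2, 7}
Step 7: find(0) -> no change; set of 0 is {0}
Step 8: find(14) -> no change; set of 14 is {14}
Step 9: union(1, 12) -> merged; set of 1 now {1, 9, 12}
Step 10: union(2, 1) -> merged; set of 2 now {1, 2, 7, 9, 12}
Step 11: union(3, 11) -> merged; set of 3 now {3, 11}
Step 12: find(8) -> no change; set of 8 is {8}
Step 13: union(13, 3) -> merged; set of 13 now {3, 5, 6, 11, 13}
Component of 1: {1, 2, 7, 9, 12}

Answer: 1, 2, 7, 9, 12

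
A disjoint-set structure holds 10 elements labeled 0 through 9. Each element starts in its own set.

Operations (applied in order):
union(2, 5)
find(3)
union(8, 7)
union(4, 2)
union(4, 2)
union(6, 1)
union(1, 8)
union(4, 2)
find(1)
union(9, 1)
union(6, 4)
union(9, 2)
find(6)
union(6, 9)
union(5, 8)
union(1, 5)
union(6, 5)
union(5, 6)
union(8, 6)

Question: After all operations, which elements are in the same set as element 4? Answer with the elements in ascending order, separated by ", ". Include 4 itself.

Step 1: union(2, 5) -> merged; set of 2 now {2, 5}
Step 2: find(3) -> no change; set of 3 is {3}
Step 3: union(8, 7) -> merged; set of 8 now {7, 8}
Step 4: union(4, 2) -> merged; set of 4 now {2, 4, 5}
Step 5: union(4, 2) -> already same set; set of 4 now {2, 4, 5}
Step 6: union(6, 1) -> merged; set of 6 now {1, 6}
Step 7: union(1, 8) -> merged; set of 1 now {1, 6, 7, 8}
Step 8: union(4, 2) -> already same set; set of 4 now {2, 4, 5}
Step 9: find(1) -> no change; set of 1 is {1, 6, 7, 8}
Step 10: union(9, 1) -> merged; set of 9 now {1, 6, 7, 8, 9}
Step 11: union(6, 4) -> merged; set of 6 now {1, 2, 4, 5, 6, 7, 8, 9}
Step 12: union(9, 2) -> already same set; set of 9 now {1, 2, 4, 5, 6, 7, 8, 9}
Step 13: find(6) -> no change; set of 6 is {1, 2, 4, 5, 6, 7, 8, 9}
Step 14: union(6, 9) -> already same set; set of 6 now {1, 2, 4, 5, 6, 7, 8, 9}
Step 15: union(5, 8) -> already same set; set of 5 now {1, 2, 4, 5, 6, 7, 8, 9}
Step 16: union(1, 5) -> already same set; set of 1 now {1, 2, 4, 5, 6, 7, 8, 9}
Step 17: union(6, 5) -> already same set; set of 6 now {1, 2, 4, 5, 6, 7, 8, 9}
Step 18: union(5, 6) -> already same set; set of 5 now {1, 2, 4, 5, 6, 7, 8, 9}
Step 19: union(8, 6) -> already same set; set of 8 now {1, 2, 4, 5, 6, 7, 8, 9}
Component of 4: {1, 2, 4, 5, 6, 7, 8, 9}

Answer: 1, 2, 4, 5, 6, 7, 8, 9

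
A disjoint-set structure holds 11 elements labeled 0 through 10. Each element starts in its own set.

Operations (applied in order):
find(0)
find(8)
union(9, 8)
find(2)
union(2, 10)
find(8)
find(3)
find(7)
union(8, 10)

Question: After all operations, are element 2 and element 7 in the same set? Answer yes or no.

Answer: no

Derivation:
Step 1: find(0) -> no change; set of 0 is {0}
Step 2: find(8) -> no change; set of 8 is {8}
Step 3: union(9, 8) -> merged; set of 9 now {8, 9}
Step 4: find(2) -> no change; set of 2 is {2}
Step 5: union(2, 10) -> merged; set of 2 now {2, 10}
Step 6: find(8) -> no change; set of 8 is {8, 9}
Step 7: find(3) -> no change; set of 3 is {3}
Step 8: find(7) -> no change; set of 7 is {7}
Step 9: union(8, 10) -> merged; set of 8 now {2, 8, 9, 10}
Set of 2: {2, 8, 9, 10}; 7 is not a member.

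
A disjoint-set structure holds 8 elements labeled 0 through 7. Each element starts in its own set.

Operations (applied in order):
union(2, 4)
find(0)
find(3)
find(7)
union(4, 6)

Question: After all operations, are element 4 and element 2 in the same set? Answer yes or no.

Answer: yes

Derivation:
Step 1: union(2, 4) -> merged; set of 2 now {2, 4}
Step 2: find(0) -> no change; set of 0 is {0}
Step 3: find(3) -> no change; set of 3 is {3}
Step 4: find(7) -> no change; set of 7 is {7}
Step 5: union(4, 6) -> merged; set of 4 now {2, 4, 6}
Set of 4: {2, 4, 6}; 2 is a member.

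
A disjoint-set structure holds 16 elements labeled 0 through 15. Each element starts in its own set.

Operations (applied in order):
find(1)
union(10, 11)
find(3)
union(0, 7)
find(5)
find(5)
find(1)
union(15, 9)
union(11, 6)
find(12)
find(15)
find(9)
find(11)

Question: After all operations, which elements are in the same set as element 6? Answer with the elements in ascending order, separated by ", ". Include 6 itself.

Answer: 6, 10, 11

Derivation:
Step 1: find(1) -> no change; set of 1 is {1}
Step 2: union(10, 11) -> merged; set of 10 now {10, 11}
Step 3: find(3) -> no change; set of 3 is {3}
Step 4: union(0, 7) -> merged; set of 0 now {0, 7}
Step 5: find(5) -> no change; set of 5 is {5}
Step 6: find(5) -> no change; set of 5 is {5}
Step 7: find(1) -> no change; set of 1 is {1}
Step 8: union(15, 9) -> merged; set of 15 now {9, 15}
Step 9: union(11, 6) -> merged; set of 11 now {6, 10, 11}
Step 10: find(12) -> no change; set of 12 is {12}
Step 11: find(15) -> no change; set of 15 is {9, 15}
Step 12: find(9) -> no change; set of 9 is {9, 15}
Step 13: find(11) -> no change; set of 11 is {6, 10, 11}
Component of 6: {6, 10, 11}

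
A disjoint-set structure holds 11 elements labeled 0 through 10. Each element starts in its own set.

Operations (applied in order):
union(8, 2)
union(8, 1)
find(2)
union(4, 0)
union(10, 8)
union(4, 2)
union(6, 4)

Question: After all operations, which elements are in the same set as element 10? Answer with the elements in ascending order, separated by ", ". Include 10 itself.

Step 1: union(8, 2) -> merged; set of 8 now {2, 8}
Step 2: union(8, 1) -> merged; set of 8 now {1, 2, 8}
Step 3: find(2) -> no change; set of 2 is {1, 2, 8}
Step 4: union(4, 0) -> merged; set of 4 now {0, 4}
Step 5: union(10, 8) -> merged; set of 10 now {1, 2, 8, 10}
Step 6: union(4, 2) -> merged; set of 4 now {0, 1, 2, 4, 8, 10}
Step 7: union(6, 4) -> merged; set of 6 now {0, 1, 2, 4, 6, 8, 10}
Component of 10: {0, 1, 2, 4, 6, 8, 10}

Answer: 0, 1, 2, 4, 6, 8, 10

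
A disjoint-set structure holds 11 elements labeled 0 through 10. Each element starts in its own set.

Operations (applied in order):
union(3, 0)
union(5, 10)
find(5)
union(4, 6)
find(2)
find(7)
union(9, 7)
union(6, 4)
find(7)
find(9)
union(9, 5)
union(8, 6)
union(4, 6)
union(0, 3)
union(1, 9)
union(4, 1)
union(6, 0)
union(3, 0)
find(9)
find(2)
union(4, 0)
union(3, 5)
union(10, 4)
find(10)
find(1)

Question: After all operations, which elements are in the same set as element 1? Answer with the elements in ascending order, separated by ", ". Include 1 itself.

Answer: 0, 1, 3, 4, 5, 6, 7, 8, 9, 10

Derivation:
Step 1: union(3, 0) -> merged; set of 3 now {0, 3}
Step 2: union(5, 10) -> merged; set of 5 now {5, 10}
Step 3: find(5) -> no change; set of 5 is {5, 10}
Step 4: union(4, 6) -> merged; set of 4 now {4, 6}
Step 5: find(2) -> no change; set of 2 is {2}
Step 6: find(7) -> no change; set of 7 is {7}
Step 7: union(9, 7) -> merged; set of 9 now {7, 9}
Step 8: union(6, 4) -> already same set; set of 6 now {4, 6}
Step 9: find(7) -> no change; set of 7 is {7, 9}
Step 10: find(9) -> no change; set of 9 is {7, 9}
Step 11: union(9, 5) -> merged; set of 9 now {5, 7, 9, 10}
Step 12: union(8, 6) -> merged; set of 8 now {4, 6, 8}
Step 13: union(4, 6) -> already same set; set of 4 now {4, 6, 8}
Step 14: union(0, 3) -> already same set; set of 0 now {0, 3}
Step 15: union(1, 9) -> merged; set of 1 now {1, 5, 7, 9, 10}
Step 16: union(4, 1) -> merged; set of 4 now {1, 4, 5, 6, 7, 8, 9, 10}
Step 17: union(6, 0) -> merged; set of 6 now {0, 1, 3, 4, 5, 6, 7, 8, 9, 10}
Step 18: union(3, 0) -> already same set; set of 3 now {0, 1, 3, 4, 5, 6, 7, 8, 9, 10}
Step 19: find(9) -> no change; set of 9 is {0, 1, 3, 4, 5, 6, 7, 8, 9, 10}
Step 20: find(2) -> no change; set of 2 is {2}
Step 21: union(4, 0) -> already same set; set of 4 now {0, 1, 3, 4, 5, 6, 7, 8, 9, 10}
Step 22: union(3, 5) -> already same set; set of 3 now {0, 1, 3, 4, 5, 6, 7, 8, 9, 10}
Step 23: union(10, 4) -> already same set; set of 10 now {0, 1, 3, 4, 5, 6, 7, 8, 9, 10}
Step 24: find(10) -> no change; set of 10 is {0, 1, 3, 4, 5, 6, 7, 8, 9, 10}
Step 25: find(1) -> no change; set of 1 is {0, 1, 3, 4, 5, 6, 7, 8, 9, 10}
Component of 1: {0, 1, 3, 4, 5, 6, 7, 8, 9, 10}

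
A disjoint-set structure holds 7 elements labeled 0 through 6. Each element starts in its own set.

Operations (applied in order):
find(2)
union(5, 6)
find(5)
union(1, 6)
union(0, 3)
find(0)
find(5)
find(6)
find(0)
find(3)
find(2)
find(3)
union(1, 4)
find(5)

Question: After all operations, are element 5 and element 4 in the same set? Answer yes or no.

Step 1: find(2) -> no change; set of 2 is {2}
Step 2: union(5, 6) -> merged; set of 5 now {5, 6}
Step 3: find(5) -> no change; set of 5 is {5, 6}
Step 4: union(1, 6) -> merged; set of 1 now {1, 5, 6}
Step 5: union(0, 3) -> merged; set of 0 now {0, 3}
Step 6: find(0) -> no change; set of 0 is {0, 3}
Step 7: find(5) -> no change; set of 5 is {1, 5, 6}
Step 8: find(6) -> no change; set of 6 is {1, 5, 6}
Step 9: find(0) -> no change; set of 0 is {0, 3}
Step 10: find(3) -> no change; set of 3 is {0, 3}
Step 11: find(2) -> no change; set of 2 is {2}
Step 12: find(3) -> no change; set of 3 is {0, 3}
Step 13: union(1, 4) -> merged; set of 1 now {1, 4, 5, 6}
Step 14: find(5) -> no change; set of 5 is {1, 4, 5, 6}
Set of 5: {1, 4, 5, 6}; 4 is a member.

Answer: yes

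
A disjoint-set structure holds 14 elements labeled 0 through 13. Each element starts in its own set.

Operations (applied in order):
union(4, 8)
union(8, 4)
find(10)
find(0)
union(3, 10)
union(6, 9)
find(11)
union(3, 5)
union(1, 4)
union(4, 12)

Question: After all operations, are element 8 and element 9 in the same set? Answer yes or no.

Answer: no

Derivation:
Step 1: union(4, 8) -> merged; set of 4 now {4, 8}
Step 2: union(8, 4) -> already same set; set of 8 now {4, 8}
Step 3: find(10) -> no change; set of 10 is {10}
Step 4: find(0) -> no change; set of 0 is {0}
Step 5: union(3, 10) -> merged; set of 3 now {3, 10}
Step 6: union(6, 9) -> merged; set of 6 now {6, 9}
Step 7: find(11) -> no change; set of 11 is {11}
Step 8: union(3, 5) -> merged; set of 3 now {3, 5, 10}
Step 9: union(1, 4) -> merged; set of 1 now {1, 4, 8}
Step 10: union(4, 12) -> merged; set of 4 now {1, 4, 8, 12}
Set of 8: {1, 4, 8, 12}; 9 is not a member.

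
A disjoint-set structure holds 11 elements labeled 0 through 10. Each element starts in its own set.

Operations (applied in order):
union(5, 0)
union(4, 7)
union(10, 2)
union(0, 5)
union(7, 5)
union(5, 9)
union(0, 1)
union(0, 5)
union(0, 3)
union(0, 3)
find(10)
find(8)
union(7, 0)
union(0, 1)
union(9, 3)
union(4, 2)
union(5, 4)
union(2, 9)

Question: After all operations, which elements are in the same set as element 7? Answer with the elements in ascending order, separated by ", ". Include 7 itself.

Step 1: union(5, 0) -> merged; set of 5 now {0, 5}
Step 2: union(4, 7) -> merged; set of 4 now {4, 7}
Step 3: union(10, 2) -> merged; set of 10 now {2, 10}
Step 4: union(0, 5) -> already same set; set of 0 now {0, 5}
Step 5: union(7, 5) -> merged; set of 7 now {0, 4, 5, 7}
Step 6: union(5, 9) -> merged; set of 5 now {0, 4, 5, 7, 9}
Step 7: union(0, 1) -> merged; set of 0 now {0, 1, 4, 5, 7, 9}
Step 8: union(0, 5) -> already same set; set of 0 now {0, 1, 4, 5, 7, 9}
Step 9: union(0, 3) -> merged; set of 0 now {0, 1, 3, 4, 5, 7, 9}
Step 10: union(0, 3) -> already same set; set of 0 now {0, 1, 3, 4, 5, 7, 9}
Step 11: find(10) -> no change; set of 10 is {2, 10}
Step 12: find(8) -> no change; set of 8 is {8}
Step 13: union(7, 0) -> already same set; set of 7 now {0, 1, 3, 4, 5, 7, 9}
Step 14: union(0, 1) -> already same set; set of 0 now {0, 1, 3, 4, 5, 7, 9}
Step 15: union(9, 3) -> already same set; set of 9 now {0, 1, 3, 4, 5, 7, 9}
Step 16: union(4, 2) -> merged; set of 4 now {0, 1, 2, 3, 4, 5, 7, 9, 10}
Step 17: union(5, 4) -> already same set; set of 5 now {0, 1, 2, 3, 4, 5, 7, 9, 10}
Step 18: union(2, 9) -> already same set; set of 2 now {0, 1, 2, 3, 4, 5, 7, 9, 10}
Component of 7: {0, 1, 2, 3, 4, 5, 7, 9, 10}

Answer: 0, 1, 2, 3, 4, 5, 7, 9, 10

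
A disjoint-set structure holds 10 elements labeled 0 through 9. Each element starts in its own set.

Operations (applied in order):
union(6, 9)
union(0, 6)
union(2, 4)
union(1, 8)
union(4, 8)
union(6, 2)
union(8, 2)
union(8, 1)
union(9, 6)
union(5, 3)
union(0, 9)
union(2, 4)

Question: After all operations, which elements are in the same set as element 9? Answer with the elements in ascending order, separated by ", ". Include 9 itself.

Step 1: union(6, 9) -> merged; set of 6 now {6, 9}
Step 2: union(0, 6) -> merged; set of 0 now {0, 6, 9}
Step 3: union(2, 4) -> merged; set of 2 now {2, 4}
Step 4: union(1, 8) -> merged; set of 1 now {1, 8}
Step 5: union(4, 8) -> merged; set of 4 now {1, 2, 4, 8}
Step 6: union(6, 2) -> merged; set of 6 now {0, 1, 2, 4, 6, 8, 9}
Step 7: union(8, 2) -> already same set; set of 8 now {0, 1, 2, 4, 6, 8, 9}
Step 8: union(8, 1) -> already same set; set of 8 now {0, 1, 2, 4, 6, 8, 9}
Step 9: union(9, 6) -> already same set; set of 9 now {0, 1, 2, 4, 6, 8, 9}
Step 10: union(5, 3) -> merged; set of 5 now {3, 5}
Step 11: union(0, 9) -> already same set; set of 0 now {0, 1, 2, 4, 6, 8, 9}
Step 12: union(2, 4) -> already same set; set of 2 now {0, 1, 2, 4, 6, 8, 9}
Component of 9: {0, 1, 2, 4, 6, 8, 9}

Answer: 0, 1, 2, 4, 6, 8, 9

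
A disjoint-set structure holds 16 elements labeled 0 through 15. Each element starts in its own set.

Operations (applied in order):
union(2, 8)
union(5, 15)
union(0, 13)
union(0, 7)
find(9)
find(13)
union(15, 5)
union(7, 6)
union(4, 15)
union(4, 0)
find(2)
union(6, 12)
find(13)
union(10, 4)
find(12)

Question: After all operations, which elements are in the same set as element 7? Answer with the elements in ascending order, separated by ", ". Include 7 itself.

Step 1: union(2, 8) -> merged; set of 2 now {2, 8}
Step 2: union(5, 15) -> merged; set of 5 now {5, 15}
Step 3: union(0, 13) -> merged; set of 0 now {0, 13}
Step 4: union(0, 7) -> merged; set of 0 now {0, 7, 13}
Step 5: find(9) -> no change; set of 9 is {9}
Step 6: find(13) -> no change; set of 13 is {0, 7, 13}
Step 7: union(15, 5) -> already same set; set of 15 now {5, 15}
Step 8: union(7, 6) -> merged; set of 7 now {0, 6, 7, 13}
Step 9: union(4, 15) -> merged; set of 4 now {4, 5, 15}
Step 10: union(4, 0) -> merged; set of 4 now {0, 4, 5, 6, 7, 13, 15}
Step 11: find(2) -> no change; set of 2 is {2, 8}
Step 12: union(6, 12) -> merged; set of 6 now {0, 4, 5, 6, 7, 12, 13, 15}
Step 13: find(13) -> no change; set of 13 is {0, 4, 5, 6, 7, 12, 13, 15}
Step 14: union(10, 4) -> merged; set of 10 now {0, 4, 5, 6, 7, 10, 12, 13, 15}
Step 15: find(12) -> no change; set of 12 is {0, 4, 5, 6, 7, 10, 12, 13, 15}
Component of 7: {0, 4, 5, 6, 7, 10, 12, 13, 15}

Answer: 0, 4, 5, 6, 7, 10, 12, 13, 15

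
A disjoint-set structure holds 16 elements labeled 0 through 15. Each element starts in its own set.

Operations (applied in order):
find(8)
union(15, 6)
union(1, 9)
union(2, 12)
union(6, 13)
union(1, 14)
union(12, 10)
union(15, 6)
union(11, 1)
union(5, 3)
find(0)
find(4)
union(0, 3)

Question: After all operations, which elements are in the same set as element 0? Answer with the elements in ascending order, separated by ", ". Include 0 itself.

Step 1: find(8) -> no change; set of 8 is {8}
Step 2: union(15, 6) -> merged; set of 15 now {6, 15}
Step 3: union(1, 9) -> merged; set of 1 now {1, 9}
Step 4: union(2, 12) -> merged; set of 2 now {2, 12}
Step 5: union(6, 13) -> merged; set of 6 now {6, 13, 15}
Step 6: union(1, 14) -> merged; set of 1 now {1, 9, 14}
Step 7: union(12, 10) -> merged; set of 12 now {2, 10, 12}
Step 8: union(15, 6) -> already same set; set of 15 now {6, 13, 15}
Step 9: union(11, 1) -> merged; set of 11 now {1, 9, 11, 14}
Step 10: union(5, 3) -> merged; set of 5 now {3, 5}
Step 11: find(0) -> no change; set of 0 is {0}
Step 12: find(4) -> no change; set of 4 is {4}
Step 13: union(0, 3) -> merged; set of 0 now {0, 3, 5}
Component of 0: {0, 3, 5}

Answer: 0, 3, 5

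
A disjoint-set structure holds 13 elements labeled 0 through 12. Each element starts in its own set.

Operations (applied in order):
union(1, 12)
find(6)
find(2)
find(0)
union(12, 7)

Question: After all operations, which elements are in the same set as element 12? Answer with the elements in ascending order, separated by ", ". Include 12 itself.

Step 1: union(1, 12) -> merged; set of 1 now {1, 12}
Step 2: find(6) -> no change; set of 6 is {6}
Step 3: find(2) -> no change; set of 2 is {2}
Step 4: find(0) -> no change; set of 0 is {0}
Step 5: union(12, 7) -> merged; set of 12 now {1, 7, 12}
Component of 12: {1, 7, 12}

Answer: 1, 7, 12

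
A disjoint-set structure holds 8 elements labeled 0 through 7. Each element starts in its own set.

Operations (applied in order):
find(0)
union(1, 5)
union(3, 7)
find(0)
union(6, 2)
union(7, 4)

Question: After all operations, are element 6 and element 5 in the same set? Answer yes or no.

Answer: no

Derivation:
Step 1: find(0) -> no change; set of 0 is {0}
Step 2: union(1, 5) -> merged; set of 1 now {1, 5}
Step 3: union(3, 7) -> merged; set of 3 now {3, 7}
Step 4: find(0) -> no change; set of 0 is {0}
Step 5: union(6, 2) -> merged; set of 6 now {2, 6}
Step 6: union(7, 4) -> merged; set of 7 now {3, 4, 7}
Set of 6: {2, 6}; 5 is not a member.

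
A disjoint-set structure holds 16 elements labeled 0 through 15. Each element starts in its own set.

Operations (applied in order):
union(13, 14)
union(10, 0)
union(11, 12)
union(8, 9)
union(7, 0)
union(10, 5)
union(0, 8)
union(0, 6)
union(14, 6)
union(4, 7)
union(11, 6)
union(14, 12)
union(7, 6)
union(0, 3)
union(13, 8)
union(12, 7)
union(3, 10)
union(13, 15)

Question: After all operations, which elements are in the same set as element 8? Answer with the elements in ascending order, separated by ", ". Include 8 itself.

Answer: 0, 3, 4, 5, 6, 7, 8, 9, 10, 11, 12, 13, 14, 15

Derivation:
Step 1: union(13, 14) -> merged; set of 13 now {13, 14}
Step 2: union(10, 0) -> merged; set of 10 now {0, 10}
Step 3: union(11, 12) -> merged; set of 11 now {11, 12}
Step 4: union(8, 9) -> merged; set of 8 now {8, 9}
Step 5: union(7, 0) -> merged; set of 7 now {0, 7, 10}
Step 6: union(10, 5) -> merged; set of 10 now {0, 5, 7, 10}
Step 7: union(0, 8) -> merged; set of 0 now {0, 5, 7, 8, 9, 10}
Step 8: union(0, 6) -> merged; set of 0 now {0, 5, 6, 7, 8, 9, 10}
Step 9: union(14, 6) -> merged; set of 14 now {0, 5, 6, 7, 8, 9, 10, 13, 14}
Step 10: union(4, 7) -> merged; set of 4 now {0, 4, 5, 6, 7, 8, 9, 10, 13, 14}
Step 11: union(11, 6) -> merged; set of 11 now {0, 4, 5, 6, 7, 8, 9, 10, 11, 12, 13, 14}
Step 12: union(14, 12) -> already same set; set of 14 now {0, 4, 5, 6, 7, 8, 9, 10, 11, 12, 13, 14}
Step 13: union(7, 6) -> already same set; set of 7 now {0, 4, 5, 6, 7, 8, 9, 10, 11, 12, 13, 14}
Step 14: union(0, 3) -> merged; set of 0 now {0, 3, 4, 5, 6, 7, 8, 9, 10, 11, 12, 13, 14}
Step 15: union(13, 8) -> already same set; set of 13 now {0, 3, 4, 5, 6, 7, 8, 9, 10, 11, 12, 13, 14}
Step 16: union(12, 7) -> already same set; set of 12 now {0, 3, 4, 5, 6, 7, 8, 9, 10, 11, 12, 13, 14}
Step 17: union(3, 10) -> already same set; set of 3 now {0, 3, 4, 5, 6, 7, 8, 9, 10, 11, 12, 13, 14}
Step 18: union(13, 15) -> merged; set of 13 now {0, 3, 4, 5, 6, 7, 8, 9, 10, 11, 12, 13, 14, 15}
Component of 8: {0, 3, 4, 5, 6, 7, 8, 9, 10, 11, 12, 13, 14, 15}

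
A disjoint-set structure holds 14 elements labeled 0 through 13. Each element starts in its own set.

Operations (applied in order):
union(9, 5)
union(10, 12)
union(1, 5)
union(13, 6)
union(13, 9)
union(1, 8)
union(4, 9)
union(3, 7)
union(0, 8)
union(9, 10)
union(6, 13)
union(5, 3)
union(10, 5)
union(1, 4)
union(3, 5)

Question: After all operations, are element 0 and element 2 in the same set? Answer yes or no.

Answer: no

Derivation:
Step 1: union(9, 5) -> merged; set of 9 now {5, 9}
Step 2: union(10, 12) -> merged; set of 10 now {10, 12}
Step 3: union(1, 5) -> merged; set of 1 now {1, 5, 9}
Step 4: union(13, 6) -> merged; set of 13 now {6, 13}
Step 5: union(13, 9) -> merged; set of 13 now {1, 5, 6, 9, 13}
Step 6: union(1, 8) -> merged; set of 1 now {1, 5, 6, 8, 9, 13}
Step 7: union(4, 9) -> merged; set of 4 now {1, 4, 5, 6, 8, 9, 13}
Step 8: union(3, 7) -> merged; set of 3 now {3, 7}
Step 9: union(0, 8) -> merged; set of 0 now {0, 1, 4, 5, 6, 8, 9, 13}
Step 10: union(9, 10) -> merged; set of 9 now {0, 1, 4, 5, 6, 8, 9, 10, 12, 13}
Step 11: union(6, 13) -> already same set; set of 6 now {0, 1, 4, 5, 6, 8, 9, 10, 12, 13}
Step 12: union(5, 3) -> merged; set of 5 now {0, 1, 3, 4, 5, 6, 7, 8, 9, 10, 12, 13}
Step 13: union(10, 5) -> already same set; set of 10 now {0, 1, 3, 4, 5, 6, 7, 8, 9, 10, 12, 13}
Step 14: union(1, 4) -> already same set; set of 1 now {0, 1, 3, 4, 5, 6, 7, 8, 9, 10, 12, 13}
Step 15: union(3, 5) -> already same set; set of 3 now {0, 1, 3, 4, 5, 6, 7, 8, 9, 10, 12, 13}
Set of 0: {0, 1, 3, 4, 5, 6, 7, 8, 9, 10, 12, 13}; 2 is not a member.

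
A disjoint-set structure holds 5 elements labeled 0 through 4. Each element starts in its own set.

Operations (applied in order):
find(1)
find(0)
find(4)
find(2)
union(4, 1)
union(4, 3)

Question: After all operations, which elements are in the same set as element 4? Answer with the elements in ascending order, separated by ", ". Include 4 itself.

Step 1: find(1) -> no change; set of 1 is {1}
Step 2: find(0) -> no change; set of 0 is {0}
Step 3: find(4) -> no change; set of 4 is {4}
Step 4: find(2) -> no change; set of 2 is {2}
Step 5: union(4, 1) -> merged; set of 4 now {1, 4}
Step 6: union(4, 3) -> merged; set of 4 now {1, 3, 4}
Component of 4: {1, 3, 4}

Answer: 1, 3, 4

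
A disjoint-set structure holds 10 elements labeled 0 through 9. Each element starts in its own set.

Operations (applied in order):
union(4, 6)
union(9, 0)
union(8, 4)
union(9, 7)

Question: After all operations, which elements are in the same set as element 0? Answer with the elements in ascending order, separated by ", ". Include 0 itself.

Answer: 0, 7, 9

Derivation:
Step 1: union(4, 6) -> merged; set of 4 now {4, 6}
Step 2: union(9, 0) -> merged; set of 9 now {0, 9}
Step 3: union(8, 4) -> merged; set of 8 now {4, 6, 8}
Step 4: union(9, 7) -> merged; set of 9 now {0, 7, 9}
Component of 0: {0, 7, 9}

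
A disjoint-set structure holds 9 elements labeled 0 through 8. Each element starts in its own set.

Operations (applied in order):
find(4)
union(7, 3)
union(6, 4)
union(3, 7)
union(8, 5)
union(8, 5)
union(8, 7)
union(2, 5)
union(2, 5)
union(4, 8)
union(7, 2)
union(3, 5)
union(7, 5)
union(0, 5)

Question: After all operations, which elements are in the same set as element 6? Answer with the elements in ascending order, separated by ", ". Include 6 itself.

Step 1: find(4) -> no change; set of 4 is {4}
Step 2: union(7, 3) -> merged; set of 7 now {3, 7}
Step 3: union(6, 4) -> merged; set of 6 now {4, 6}
Step 4: union(3, 7) -> already same set; set of 3 now {3, 7}
Step 5: union(8, 5) -> merged; set of 8 now {5, 8}
Step 6: union(8, 5) -> already same set; set of 8 now {5, 8}
Step 7: union(8, 7) -> merged; set of 8 now {3, 5, 7, 8}
Step 8: union(2, 5) -> merged; set of 2 now {2, 3, 5, 7, 8}
Step 9: union(2, 5) -> already same set; set of 2 now {2, 3, 5, 7, 8}
Step 10: union(4, 8) -> merged; set of 4 now {2, 3, 4, 5, 6, 7, 8}
Step 11: union(7, 2) -> already same set; set of 7 now {2, 3, 4, 5, 6, 7, 8}
Step 12: union(3, 5) -> already same set; set of 3 now {2, 3, 4, 5, 6, 7, 8}
Step 13: union(7, 5) -> already same set; set of 7 now {2, 3, 4, 5, 6, 7, 8}
Step 14: union(0, 5) -> merged; set of 0 now {0, 2, 3, 4, 5, 6, 7, 8}
Component of 6: {0, 2, 3, 4, 5, 6, 7, 8}

Answer: 0, 2, 3, 4, 5, 6, 7, 8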